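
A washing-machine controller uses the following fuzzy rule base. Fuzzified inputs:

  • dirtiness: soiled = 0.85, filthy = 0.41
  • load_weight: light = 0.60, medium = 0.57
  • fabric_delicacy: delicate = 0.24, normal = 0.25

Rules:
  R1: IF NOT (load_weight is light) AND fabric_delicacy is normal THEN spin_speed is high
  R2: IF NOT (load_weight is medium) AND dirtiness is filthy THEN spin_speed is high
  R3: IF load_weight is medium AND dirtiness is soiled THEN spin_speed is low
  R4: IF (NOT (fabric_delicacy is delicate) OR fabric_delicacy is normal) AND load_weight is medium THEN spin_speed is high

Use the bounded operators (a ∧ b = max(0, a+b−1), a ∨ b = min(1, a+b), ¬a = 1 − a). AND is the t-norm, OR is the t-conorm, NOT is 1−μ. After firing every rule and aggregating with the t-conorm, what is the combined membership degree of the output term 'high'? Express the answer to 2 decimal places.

R1: ¬light=1−0.60=0.40, normal=0.25; AND[max(0, a+b−1)] → w = 0.00
R2: ¬medium=1−0.57=0.43, filthy=0.41; AND[max(0, a+b−1)] → w = 0.00
R3: medium=0.57, soiled=0.85; AND[max(0, a+b−1)] → w = 0.42
R4: (¬delicate=1−0.24=0.76 OR normal=0.25) = 1.00; AND[max(0, a+b−1)] with medium=0.57 → w = 0.57
Rules with consequent 'high': {R1, R2, R4} → strengths 0.00, 0.00, 0.57
Aggregate via t-conorm [min(1, a+b)]: 0.57

0.57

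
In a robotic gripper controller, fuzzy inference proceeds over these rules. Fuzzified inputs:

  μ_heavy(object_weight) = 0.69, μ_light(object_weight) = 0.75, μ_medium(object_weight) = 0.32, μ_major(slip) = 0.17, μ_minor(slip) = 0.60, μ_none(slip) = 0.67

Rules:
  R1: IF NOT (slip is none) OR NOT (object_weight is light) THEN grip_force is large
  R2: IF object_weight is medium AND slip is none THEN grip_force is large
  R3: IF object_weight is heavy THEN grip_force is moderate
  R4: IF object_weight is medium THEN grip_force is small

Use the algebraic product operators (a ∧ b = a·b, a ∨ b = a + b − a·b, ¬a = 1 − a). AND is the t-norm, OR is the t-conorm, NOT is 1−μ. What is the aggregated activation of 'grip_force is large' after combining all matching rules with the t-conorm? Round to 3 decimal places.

0.605

R1: ¬none=1−0.67=0.33, ¬light=1−0.75=0.25; OR[a + b − a·b] → w = 0.4975
R2: medium=0.32, none=0.67; AND[a·b] → w = 0.2144
R3: heavy=0.69 → w = 0.6900
R4: medium=0.32 → w = 0.3200
Rules with consequent 'large': {R1, R2} → strengths 0.4975, 0.2144
Aggregate via t-conorm [a + b − a·b]: 0.6052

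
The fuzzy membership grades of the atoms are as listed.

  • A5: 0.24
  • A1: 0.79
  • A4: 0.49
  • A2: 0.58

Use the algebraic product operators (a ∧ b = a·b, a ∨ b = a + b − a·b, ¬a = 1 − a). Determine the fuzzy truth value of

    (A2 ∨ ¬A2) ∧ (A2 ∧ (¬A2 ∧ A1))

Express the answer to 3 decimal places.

0.146

¬A2 = 1 − 0.5800 = 0.4200
A2 ∨ ¬A2 = a + b − a·b on (0.5800, 0.4200) = 0.7564
¬A2 = 1 − 0.5800 = 0.4200
¬A2 ∧ A1 = a·b on (0.4200, 0.7900) = 0.3318
A2 ∧ (¬A2 ∧ A1) = a·b on (0.5800, 0.3318) = 0.1924
(A2 ∨ ¬A2) ∧ (A2 ∧ (¬A2 ∧ A1)) = a·b on (0.7564, 0.1924) = 0.1456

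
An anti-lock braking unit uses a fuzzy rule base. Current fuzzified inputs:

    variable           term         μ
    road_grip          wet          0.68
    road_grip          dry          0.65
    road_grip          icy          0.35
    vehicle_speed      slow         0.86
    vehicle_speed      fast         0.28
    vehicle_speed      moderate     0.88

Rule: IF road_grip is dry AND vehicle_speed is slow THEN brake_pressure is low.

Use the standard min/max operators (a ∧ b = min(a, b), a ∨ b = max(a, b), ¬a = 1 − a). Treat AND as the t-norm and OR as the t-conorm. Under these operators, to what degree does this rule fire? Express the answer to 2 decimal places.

firing strength: dry=0.65, slow=0.86; AND[min(a, b)] → w = 0.65

0.65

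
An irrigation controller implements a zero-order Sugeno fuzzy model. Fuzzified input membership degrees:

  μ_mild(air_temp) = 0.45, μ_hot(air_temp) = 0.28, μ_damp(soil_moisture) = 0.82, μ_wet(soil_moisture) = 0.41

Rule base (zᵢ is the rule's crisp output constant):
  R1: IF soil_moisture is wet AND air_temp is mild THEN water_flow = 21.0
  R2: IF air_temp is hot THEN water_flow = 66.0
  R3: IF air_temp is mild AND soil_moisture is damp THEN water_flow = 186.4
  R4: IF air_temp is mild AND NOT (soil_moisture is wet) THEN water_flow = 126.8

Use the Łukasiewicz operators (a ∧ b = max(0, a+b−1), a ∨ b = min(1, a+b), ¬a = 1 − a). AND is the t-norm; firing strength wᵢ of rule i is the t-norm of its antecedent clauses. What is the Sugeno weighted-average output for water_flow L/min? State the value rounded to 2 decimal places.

125.22

R1 (z=21.0): wet=0.41, mild=0.45; AND[max(0, a+b−1)] → w = 0.00
R2 (z=66.0): hot=0.28 → w = 0.28
R3 (z=186.4): mild=0.45, damp=0.82; AND[max(0, a+b−1)] → w = 0.27
R4 (z=126.8): mild=0.45, ¬wet=1−0.41=0.59; AND[max(0, a+b−1)] → w = 0.04
Weighted average = (0.00·21.0 + 0.28·66.0 + 0.27·186.4 + 0.04·126.8) / (0.00 + 0.28 + 0.27 + 0.04)
  = 73.8800 / 0.5900 = 125.22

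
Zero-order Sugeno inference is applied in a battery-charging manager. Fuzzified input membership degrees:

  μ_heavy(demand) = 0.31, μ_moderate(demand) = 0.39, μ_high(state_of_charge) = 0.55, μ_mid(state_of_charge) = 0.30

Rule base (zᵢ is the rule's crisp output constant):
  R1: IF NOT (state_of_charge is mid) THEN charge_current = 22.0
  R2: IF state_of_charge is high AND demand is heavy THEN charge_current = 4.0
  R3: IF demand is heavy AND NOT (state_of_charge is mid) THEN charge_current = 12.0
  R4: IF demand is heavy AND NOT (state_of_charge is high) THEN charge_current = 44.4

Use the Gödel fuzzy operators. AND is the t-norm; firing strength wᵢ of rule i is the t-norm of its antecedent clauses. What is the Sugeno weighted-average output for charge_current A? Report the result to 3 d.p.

20.935

R1 (z=22.0): ¬mid=1−0.30=0.70 → w = 0.70
R2 (z=4.0): high=0.55, heavy=0.31; AND[min(a, b)] → w = 0.31
R3 (z=12.0): heavy=0.31, ¬mid=1−0.30=0.70; AND[min(a, b)] → w = 0.31
R4 (z=44.4): heavy=0.31, ¬high=1−0.55=0.45; AND[min(a, b)] → w = 0.31
Weighted average = (0.70·22.0 + 0.31·4.0 + 0.31·12.0 + 0.31·44.4) / (0.70 + 0.31 + 0.31 + 0.31)
  = 34.1240 / 1.6300 = 20.935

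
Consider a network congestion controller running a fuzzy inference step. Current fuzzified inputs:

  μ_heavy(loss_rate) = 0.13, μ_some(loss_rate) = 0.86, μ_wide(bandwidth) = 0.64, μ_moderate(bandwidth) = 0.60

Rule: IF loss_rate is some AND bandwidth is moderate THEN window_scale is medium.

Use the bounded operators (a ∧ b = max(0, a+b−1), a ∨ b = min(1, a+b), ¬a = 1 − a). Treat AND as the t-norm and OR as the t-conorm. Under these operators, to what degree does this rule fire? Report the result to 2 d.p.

0.46

firing strength: some=0.86, moderate=0.60; AND[max(0, a+b−1)] → w = 0.46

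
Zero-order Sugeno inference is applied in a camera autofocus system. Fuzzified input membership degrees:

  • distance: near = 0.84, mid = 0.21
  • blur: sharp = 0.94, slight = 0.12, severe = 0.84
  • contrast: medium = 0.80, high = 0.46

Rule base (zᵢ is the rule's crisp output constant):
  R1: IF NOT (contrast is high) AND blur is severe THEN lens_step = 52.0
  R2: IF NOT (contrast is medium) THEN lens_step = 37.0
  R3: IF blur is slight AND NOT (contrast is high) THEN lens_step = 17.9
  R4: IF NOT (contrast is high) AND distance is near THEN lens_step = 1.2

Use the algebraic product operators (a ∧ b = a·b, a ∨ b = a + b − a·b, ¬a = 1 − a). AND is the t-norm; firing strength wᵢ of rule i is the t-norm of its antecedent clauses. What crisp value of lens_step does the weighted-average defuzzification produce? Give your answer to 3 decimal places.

R1 (z=52.0): ¬high=1−0.46=0.54, severe=0.84; AND[a·b] → w = 0.4536
R2 (z=37.0): ¬medium=1−0.80=0.20 → w = 0.2000
R3 (z=17.9): slight=0.12, ¬high=1−0.46=0.54; AND[a·b] → w = 0.0648
R4 (z=1.2): ¬high=1−0.46=0.54, near=0.84; AND[a·b] → w = 0.4536
Weighted average = (0.4536·52.0 + 0.2000·37.0 + 0.0648·17.9 + 0.4536·1.2) / (0.4536 + 0.2000 + 0.0648 + 0.4536)
  = 32.6914 / 1.1720 = 27.894

27.894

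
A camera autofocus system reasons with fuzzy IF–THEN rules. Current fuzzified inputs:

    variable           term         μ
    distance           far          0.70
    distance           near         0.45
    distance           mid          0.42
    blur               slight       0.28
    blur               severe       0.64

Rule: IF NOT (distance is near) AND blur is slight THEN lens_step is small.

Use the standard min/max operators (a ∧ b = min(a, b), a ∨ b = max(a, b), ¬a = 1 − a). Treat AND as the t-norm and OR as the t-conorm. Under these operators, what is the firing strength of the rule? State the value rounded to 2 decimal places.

firing strength: ¬near=1−0.45=0.55, slight=0.28; AND[min(a, b)] → w = 0.28

0.28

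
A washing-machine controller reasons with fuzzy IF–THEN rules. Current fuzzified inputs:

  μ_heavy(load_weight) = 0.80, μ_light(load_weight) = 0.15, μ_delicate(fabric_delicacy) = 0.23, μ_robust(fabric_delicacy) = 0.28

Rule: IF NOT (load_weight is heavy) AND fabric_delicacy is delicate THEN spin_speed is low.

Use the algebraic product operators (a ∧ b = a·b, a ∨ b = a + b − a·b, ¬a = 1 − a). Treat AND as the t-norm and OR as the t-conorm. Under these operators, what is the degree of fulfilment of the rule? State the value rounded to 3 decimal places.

0.046

firing strength: ¬heavy=1−0.80=0.20, delicate=0.23; AND[a·b] → w = 0.0460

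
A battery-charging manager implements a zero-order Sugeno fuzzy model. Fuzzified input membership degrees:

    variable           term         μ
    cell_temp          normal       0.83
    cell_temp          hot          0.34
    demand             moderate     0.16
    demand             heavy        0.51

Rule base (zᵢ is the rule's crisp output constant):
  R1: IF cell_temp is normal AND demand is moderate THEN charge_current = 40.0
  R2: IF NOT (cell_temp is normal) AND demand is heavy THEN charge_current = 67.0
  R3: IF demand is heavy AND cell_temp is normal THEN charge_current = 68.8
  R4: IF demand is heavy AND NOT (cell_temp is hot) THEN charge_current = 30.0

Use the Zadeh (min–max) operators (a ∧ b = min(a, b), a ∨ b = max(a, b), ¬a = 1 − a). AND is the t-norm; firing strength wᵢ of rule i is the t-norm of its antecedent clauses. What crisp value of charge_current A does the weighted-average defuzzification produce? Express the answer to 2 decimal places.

R1 (z=40.0): normal=0.83, moderate=0.16; AND[min(a, b)] → w = 0.16
R2 (z=67.0): ¬normal=1−0.83=0.17, heavy=0.51; AND[min(a, b)] → w = 0.17
R3 (z=68.8): heavy=0.51, normal=0.83; AND[min(a, b)] → w = 0.51
R4 (z=30.0): heavy=0.51, ¬hot=1−0.34=0.66; AND[min(a, b)] → w = 0.51
Weighted average = (0.16·40.0 + 0.17·67.0 + 0.51·68.8 + 0.51·30.0) / (0.16 + 0.17 + 0.51 + 0.51)
  = 68.1780 / 1.3500 = 50.50

50.50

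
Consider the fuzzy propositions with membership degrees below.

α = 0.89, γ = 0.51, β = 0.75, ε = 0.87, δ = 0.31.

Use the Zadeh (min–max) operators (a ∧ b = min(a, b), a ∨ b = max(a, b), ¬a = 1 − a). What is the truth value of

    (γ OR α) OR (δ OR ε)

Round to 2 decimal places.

0.89

γ OR α = max(a, b) on (0.51, 0.89) = 0.89
δ OR ε = max(a, b) on (0.31, 0.87) = 0.87
(γ OR α) OR (δ OR ε) = max(a, b) on (0.89, 0.87) = 0.89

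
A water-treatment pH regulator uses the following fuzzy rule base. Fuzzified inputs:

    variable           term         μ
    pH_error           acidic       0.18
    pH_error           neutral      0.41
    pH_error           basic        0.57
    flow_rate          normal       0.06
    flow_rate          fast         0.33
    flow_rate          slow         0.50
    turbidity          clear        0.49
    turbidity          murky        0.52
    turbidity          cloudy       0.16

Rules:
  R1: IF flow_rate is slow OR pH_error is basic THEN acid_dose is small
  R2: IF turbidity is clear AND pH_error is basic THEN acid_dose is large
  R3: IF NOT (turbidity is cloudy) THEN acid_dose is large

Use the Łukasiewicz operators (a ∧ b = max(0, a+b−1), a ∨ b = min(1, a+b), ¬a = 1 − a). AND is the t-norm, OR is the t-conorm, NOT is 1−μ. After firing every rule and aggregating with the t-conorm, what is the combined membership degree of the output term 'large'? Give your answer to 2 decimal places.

0.90

R1: slow=0.50, basic=0.57; OR[min(1, a+b)] → w = 1.00
R2: clear=0.49, basic=0.57; AND[max(0, a+b−1)] → w = 0.06
R3: ¬cloudy=1−0.16=0.84 → w = 0.84
Rules with consequent 'large': {R2, R3} → strengths 0.06, 0.84
Aggregate via t-conorm [min(1, a+b)]: 0.90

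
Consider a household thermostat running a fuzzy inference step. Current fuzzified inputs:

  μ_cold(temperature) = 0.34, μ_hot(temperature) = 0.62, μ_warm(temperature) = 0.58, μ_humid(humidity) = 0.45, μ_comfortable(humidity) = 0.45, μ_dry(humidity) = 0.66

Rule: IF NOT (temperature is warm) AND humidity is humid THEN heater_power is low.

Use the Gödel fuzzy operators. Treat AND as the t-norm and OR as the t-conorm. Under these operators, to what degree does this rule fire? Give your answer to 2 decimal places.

firing strength: ¬warm=1−0.58=0.42, humid=0.45; AND[min(a, b)] → w = 0.42

0.42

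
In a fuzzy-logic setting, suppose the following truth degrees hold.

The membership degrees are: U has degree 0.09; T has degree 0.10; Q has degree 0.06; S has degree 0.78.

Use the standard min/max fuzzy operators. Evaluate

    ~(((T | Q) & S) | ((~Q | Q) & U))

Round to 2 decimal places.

0.90

T | Q = max(a, b) on (0.10, 0.06) = 0.10
(T | Q) & S = min(a, b) on (0.10, 0.78) = 0.10
~Q = 1 − 0.06 = 0.94
~Q | Q = max(a, b) on (0.94, 0.06) = 0.94
(~Q | Q) & U = min(a, b) on (0.94, 0.09) = 0.09
((T | Q) & S) | ((~Q | Q) & U) = max(a, b) on (0.10, 0.09) = 0.10
~(((T | Q) & S) | ((~Q | Q) & U)) = 1 − 0.10 = 0.90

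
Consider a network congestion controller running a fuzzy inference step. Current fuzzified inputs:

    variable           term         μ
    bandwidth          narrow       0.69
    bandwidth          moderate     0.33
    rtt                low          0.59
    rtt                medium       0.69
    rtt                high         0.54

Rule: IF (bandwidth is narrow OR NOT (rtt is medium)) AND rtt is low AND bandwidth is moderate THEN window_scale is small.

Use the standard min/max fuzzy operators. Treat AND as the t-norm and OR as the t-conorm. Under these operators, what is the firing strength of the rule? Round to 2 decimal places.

firing strength: (narrow=0.69 OR ¬medium=1−0.69=0.31) = 0.69; AND[min(a, b)] with low=0.59, moderate=0.33 → w = 0.33

0.33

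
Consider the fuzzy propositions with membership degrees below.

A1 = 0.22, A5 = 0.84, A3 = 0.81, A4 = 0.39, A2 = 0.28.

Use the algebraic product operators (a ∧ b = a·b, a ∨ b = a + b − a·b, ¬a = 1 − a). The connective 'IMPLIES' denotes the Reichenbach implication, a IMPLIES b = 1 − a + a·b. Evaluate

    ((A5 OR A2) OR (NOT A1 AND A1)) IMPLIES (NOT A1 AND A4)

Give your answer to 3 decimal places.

0.371

A5 OR A2 = a + b − a·b on (0.8400, 0.2800) = 0.8848
NOT A1 = 1 − 0.2200 = 0.7800
NOT A1 AND A1 = a·b on (0.7800, 0.2200) = 0.1716
(A5 OR A2) OR (NOT A1 AND A1) = a + b − a·b on (0.8848, 0.1716) = 0.9046
NOT A1 = 1 − 0.2200 = 0.7800
NOT A1 AND A4 = a·b on (0.7800, 0.3900) = 0.3042
((A5 OR A2) OR (NOT A1 AND A1)) IMPLIES (NOT A1 AND A4)  [Reichenbach: 1 − a + a·b] with a=0.9046, b=0.3042 → 0.3706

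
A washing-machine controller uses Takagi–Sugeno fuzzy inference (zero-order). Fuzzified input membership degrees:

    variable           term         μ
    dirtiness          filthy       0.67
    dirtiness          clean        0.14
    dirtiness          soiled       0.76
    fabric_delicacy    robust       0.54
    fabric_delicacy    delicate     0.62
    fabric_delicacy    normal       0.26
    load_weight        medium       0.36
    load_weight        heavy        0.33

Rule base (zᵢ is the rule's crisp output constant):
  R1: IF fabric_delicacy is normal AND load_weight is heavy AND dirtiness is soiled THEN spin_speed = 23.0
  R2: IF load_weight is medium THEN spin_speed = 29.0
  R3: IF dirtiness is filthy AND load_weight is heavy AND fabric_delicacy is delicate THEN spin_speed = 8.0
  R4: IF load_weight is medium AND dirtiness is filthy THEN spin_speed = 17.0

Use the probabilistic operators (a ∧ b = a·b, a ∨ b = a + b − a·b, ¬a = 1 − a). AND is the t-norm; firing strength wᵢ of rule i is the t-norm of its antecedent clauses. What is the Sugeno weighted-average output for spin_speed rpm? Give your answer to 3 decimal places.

21.328

R1 (z=23.0): normal=0.26, heavy=0.33, soiled=0.76; AND[a·b] → w = 0.0652
R2 (z=29.0): medium=0.36 → w = 0.3600
R3 (z=8.0): filthy=0.67, heavy=0.33, delicate=0.62; AND[a·b] → w = 0.1371
R4 (z=17.0): medium=0.36, filthy=0.67; AND[a·b] → w = 0.2412
Weighted average = (0.0652·23.0 + 0.3600·29.0 + 0.1371·8.0 + 0.2412·17.0) / (0.0652 + 0.3600 + 0.1371 + 0.2412)
  = 17.1368 / 0.8035 = 21.328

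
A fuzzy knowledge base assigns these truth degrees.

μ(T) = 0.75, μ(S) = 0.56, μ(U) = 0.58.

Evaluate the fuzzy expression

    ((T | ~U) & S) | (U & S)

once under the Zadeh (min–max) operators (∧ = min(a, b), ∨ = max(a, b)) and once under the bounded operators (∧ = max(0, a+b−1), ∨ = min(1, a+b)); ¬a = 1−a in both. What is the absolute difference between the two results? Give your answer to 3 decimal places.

0.140

Under Zadeh (min–max):
  ~U = 1 − 0.58 = 0.42
  T | ~U = max(a, b) on (0.75, 0.42) = 0.75
  (T | ~U) & S = min(a, b) on (0.75, 0.56) = 0.56
  U & S = min(a, b) on (0.58, 0.56) = 0.56
  ((T | ~U) & S) | (U & S) = max(a, b) on (0.56, 0.56) = 0.56
  → value = 0.5600
Under bounded:
  ~U = 1 − 0.58 = 0.42
  T | ~U = min(1, a+b) on (0.75, 0.42) = 1.00
  (T | ~U) & S = max(0, a+b−1) on (1.00, 0.56) = 0.56
  U & S = max(0, a+b−1) on (0.58, 0.56) = 0.14
  ((T | ~U) & S) | (U & S) = min(1, a+b) on (0.56, 0.14) = 0.70
  → value = 0.7000
|0.5600 − 0.7000| = 0.140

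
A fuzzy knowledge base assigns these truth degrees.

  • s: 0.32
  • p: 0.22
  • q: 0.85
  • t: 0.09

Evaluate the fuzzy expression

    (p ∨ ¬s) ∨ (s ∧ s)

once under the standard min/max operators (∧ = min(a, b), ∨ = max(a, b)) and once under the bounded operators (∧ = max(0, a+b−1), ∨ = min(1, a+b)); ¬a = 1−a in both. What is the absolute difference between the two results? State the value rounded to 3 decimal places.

0.220

Under standard min/max:
  ¬s = 1 − 0.32 = 0.68
  p ∨ ¬s = max(a, b) on (0.22, 0.68) = 0.68
  s ∧ s = min(a, b) on (0.32, 0.32) = 0.32
  (p ∨ ¬s) ∨ (s ∧ s) = max(a, b) on (0.68, 0.32) = 0.68
  → value = 0.6800
Under bounded:
  ¬s = 1 − 0.32 = 0.68
  p ∨ ¬s = min(1, a+b) on (0.22, 0.68) = 0.90
  s ∧ s = max(0, a+b−1) on (0.32, 0.32) = 0.00
  (p ∨ ¬s) ∨ (s ∧ s) = min(1, a+b) on (0.90, 0.00) = 0.90
  → value = 0.9000
|0.6800 − 0.9000| = 0.220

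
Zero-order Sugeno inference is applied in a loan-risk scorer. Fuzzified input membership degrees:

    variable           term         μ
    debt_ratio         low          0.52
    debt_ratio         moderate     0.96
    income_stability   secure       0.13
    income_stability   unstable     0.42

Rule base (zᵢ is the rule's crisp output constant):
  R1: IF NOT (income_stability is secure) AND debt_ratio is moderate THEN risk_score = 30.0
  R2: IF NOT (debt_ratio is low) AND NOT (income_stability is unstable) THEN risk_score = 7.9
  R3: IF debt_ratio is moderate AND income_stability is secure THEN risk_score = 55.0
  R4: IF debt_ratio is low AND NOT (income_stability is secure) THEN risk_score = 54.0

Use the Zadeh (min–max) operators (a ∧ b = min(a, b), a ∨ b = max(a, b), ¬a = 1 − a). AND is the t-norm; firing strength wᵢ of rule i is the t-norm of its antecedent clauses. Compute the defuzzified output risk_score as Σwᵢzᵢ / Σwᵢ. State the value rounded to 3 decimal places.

R1 (z=30.0): ¬secure=1−0.13=0.87, moderate=0.96; AND[min(a, b)] → w = 0.87
R2 (z=7.9): ¬low=1−0.52=0.48, ¬unstable=1−0.42=0.58; AND[min(a, b)] → w = 0.48
R3 (z=55.0): moderate=0.96, secure=0.13; AND[min(a, b)] → w = 0.13
R4 (z=54.0): low=0.52, ¬secure=1−0.13=0.87; AND[min(a, b)] → w = 0.52
Weighted average = (0.87·30.0 + 0.48·7.9 + 0.13·55.0 + 0.52·54.0) / (0.87 + 0.48 + 0.13 + 0.52)
  = 65.1220 / 2.0000 = 32.561

32.561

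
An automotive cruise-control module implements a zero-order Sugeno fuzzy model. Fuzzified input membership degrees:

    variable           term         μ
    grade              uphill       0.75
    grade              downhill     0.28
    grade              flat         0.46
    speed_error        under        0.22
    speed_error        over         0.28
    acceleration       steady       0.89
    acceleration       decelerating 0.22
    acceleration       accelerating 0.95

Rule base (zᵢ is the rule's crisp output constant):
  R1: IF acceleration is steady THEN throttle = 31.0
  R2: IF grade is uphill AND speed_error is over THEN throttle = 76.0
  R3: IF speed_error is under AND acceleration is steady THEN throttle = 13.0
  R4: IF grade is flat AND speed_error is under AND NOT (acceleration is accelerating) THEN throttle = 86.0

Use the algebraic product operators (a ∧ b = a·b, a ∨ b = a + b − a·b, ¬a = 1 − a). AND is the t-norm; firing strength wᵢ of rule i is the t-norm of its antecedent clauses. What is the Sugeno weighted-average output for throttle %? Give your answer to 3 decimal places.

35.769

R1 (z=31.0): steady=0.89 → w = 0.8900
R2 (z=76.0): uphill=0.75, over=0.28; AND[a·b] → w = 0.2100
R3 (z=13.0): under=0.22, steady=0.89; AND[a·b] → w = 0.1958
R4 (z=86.0): flat=0.46, under=0.22, ¬accelerating=1−0.95=0.05; AND[a·b] → w = 0.0051
Weighted average = (0.8900·31.0 + 0.2100·76.0 + 0.1958·13.0 + 0.0051·86.0) / (0.8900 + 0.2100 + 0.1958 + 0.0051)
  = 46.5306 / 1.3009 = 35.769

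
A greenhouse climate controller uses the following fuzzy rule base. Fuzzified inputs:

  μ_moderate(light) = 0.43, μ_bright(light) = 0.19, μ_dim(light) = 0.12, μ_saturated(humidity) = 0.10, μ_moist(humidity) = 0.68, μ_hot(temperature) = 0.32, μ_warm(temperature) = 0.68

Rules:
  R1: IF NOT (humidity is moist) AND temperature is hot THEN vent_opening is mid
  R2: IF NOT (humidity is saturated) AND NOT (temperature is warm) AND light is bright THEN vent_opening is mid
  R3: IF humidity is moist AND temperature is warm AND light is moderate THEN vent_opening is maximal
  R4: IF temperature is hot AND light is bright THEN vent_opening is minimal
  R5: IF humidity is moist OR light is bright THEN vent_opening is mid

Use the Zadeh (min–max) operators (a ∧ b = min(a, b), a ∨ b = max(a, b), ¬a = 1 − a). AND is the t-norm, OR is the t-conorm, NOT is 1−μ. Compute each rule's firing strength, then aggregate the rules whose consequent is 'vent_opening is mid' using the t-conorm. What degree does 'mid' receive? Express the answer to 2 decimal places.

R1: ¬moist=1−0.68=0.32, hot=0.32; AND[min(a, b)] → w = 0.32
R2: ¬saturated=1−0.10=0.90, ¬warm=1−0.68=0.32, bright=0.19; AND[min(a, b)] → w = 0.19
R3: moist=0.68, warm=0.68, moderate=0.43; AND[min(a, b)] → w = 0.43
R4: hot=0.32, bright=0.19; AND[min(a, b)] → w = 0.19
R5: moist=0.68, bright=0.19; OR[max(a, b)] → w = 0.68
Rules with consequent 'mid': {R1, R2, R5} → strengths 0.32, 0.19, 0.68
Aggregate via t-conorm [max(a, b)]: 0.68

0.68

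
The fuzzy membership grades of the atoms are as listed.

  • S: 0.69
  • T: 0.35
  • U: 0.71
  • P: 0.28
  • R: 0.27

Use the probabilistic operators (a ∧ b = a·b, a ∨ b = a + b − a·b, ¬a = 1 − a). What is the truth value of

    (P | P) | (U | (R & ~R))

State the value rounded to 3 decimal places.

P | P = a + b − a·b on (0.2800, 0.2800) = 0.4816
~R = 1 − 0.2700 = 0.7300
R & ~R = a·b on (0.2700, 0.7300) = 0.1971
U | (R & ~R) = a + b − a·b on (0.7100, 0.1971) = 0.7672
(P | P) | (U | (R & ~R)) = a + b − a·b on (0.4816, 0.7672) = 0.8793

0.879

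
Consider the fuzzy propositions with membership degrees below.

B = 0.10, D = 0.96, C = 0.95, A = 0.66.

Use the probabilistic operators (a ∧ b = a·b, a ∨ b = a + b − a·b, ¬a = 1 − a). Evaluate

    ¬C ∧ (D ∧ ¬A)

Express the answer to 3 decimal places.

¬C = 1 − 0.9500 = 0.0500
¬A = 1 − 0.6600 = 0.3400
D ∧ ¬A = a·b on (0.9600, 0.3400) = 0.3264
¬C ∧ (D ∧ ¬A) = a·b on (0.0500, 0.3264) = 0.0163

0.016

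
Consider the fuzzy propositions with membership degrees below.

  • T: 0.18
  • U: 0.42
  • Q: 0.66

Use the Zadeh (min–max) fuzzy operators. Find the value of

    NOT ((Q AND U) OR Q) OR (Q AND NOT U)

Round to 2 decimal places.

Q AND U = min(a, b) on (0.66, 0.42) = 0.42
(Q AND U) OR Q = max(a, b) on (0.42, 0.66) = 0.66
NOT ((Q AND U) OR Q) = 1 − 0.66 = 0.34
NOT U = 1 − 0.42 = 0.58
Q AND NOT U = min(a, b) on (0.66, 0.58) = 0.58
NOT ((Q AND U) OR Q) OR (Q AND NOT U) = max(a, b) on (0.34, 0.58) = 0.58

0.58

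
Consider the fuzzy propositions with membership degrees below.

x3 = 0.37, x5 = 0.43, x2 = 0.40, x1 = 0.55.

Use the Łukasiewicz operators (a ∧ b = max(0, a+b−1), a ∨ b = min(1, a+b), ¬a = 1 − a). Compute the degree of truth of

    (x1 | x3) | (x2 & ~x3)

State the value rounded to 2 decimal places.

0.95

x1 | x3 = min(1, a+b) on (0.55, 0.37) = 0.92
~x3 = 1 − 0.37 = 0.63
x2 & ~x3 = max(0, a+b−1) on (0.40, 0.63) = 0.03
(x1 | x3) | (x2 & ~x3) = min(1, a+b) on (0.92, 0.03) = 0.95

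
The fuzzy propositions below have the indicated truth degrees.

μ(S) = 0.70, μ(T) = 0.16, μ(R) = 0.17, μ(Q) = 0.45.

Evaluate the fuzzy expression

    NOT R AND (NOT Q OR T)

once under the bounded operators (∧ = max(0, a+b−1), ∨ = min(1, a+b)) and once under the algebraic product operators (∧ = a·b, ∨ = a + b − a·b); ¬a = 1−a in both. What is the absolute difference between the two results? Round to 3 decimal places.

0.024

Under bounded:
  NOT R = 1 − 0.17 = 0.83
  NOT Q = 1 − 0.45 = 0.55
  NOT Q OR T = min(1, a+b) on (0.55, 0.16) = 0.71
  NOT R AND (NOT Q OR T) = max(0, a+b−1) on (0.83, 0.71) = 0.54
  → value = 0.5400
Under algebraic product:
  NOT R = 1 − 0.1700 = 0.8300
  NOT Q = 1 − 0.4500 = 0.5500
  NOT Q OR T = a + b − a·b on (0.5500, 0.1600) = 0.6220
  NOT R AND (NOT Q OR T) = a·b on (0.8300, 0.6220) = 0.5163
  → value = 0.5163
|0.5400 − 0.5163| = 0.024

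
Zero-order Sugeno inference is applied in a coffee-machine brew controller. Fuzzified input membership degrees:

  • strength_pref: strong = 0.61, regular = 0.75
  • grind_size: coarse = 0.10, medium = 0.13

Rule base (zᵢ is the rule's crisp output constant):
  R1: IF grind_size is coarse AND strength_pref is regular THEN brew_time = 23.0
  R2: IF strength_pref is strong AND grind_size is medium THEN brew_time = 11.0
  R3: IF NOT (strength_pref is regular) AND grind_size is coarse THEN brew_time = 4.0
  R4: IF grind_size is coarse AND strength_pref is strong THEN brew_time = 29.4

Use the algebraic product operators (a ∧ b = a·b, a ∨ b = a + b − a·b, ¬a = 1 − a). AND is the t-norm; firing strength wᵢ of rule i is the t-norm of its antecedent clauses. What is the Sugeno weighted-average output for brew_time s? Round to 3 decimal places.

R1 (z=23.0): coarse=0.10, regular=0.75; AND[a·b] → w = 0.0750
R2 (z=11.0): strong=0.61, medium=0.13; AND[a·b] → w = 0.0793
R3 (z=4.0): ¬regular=1−0.75=0.25, coarse=0.10; AND[a·b] → w = 0.0250
R4 (z=29.4): coarse=0.10, strong=0.61; AND[a·b] → w = 0.0610
Weighted average = (0.0750·23.0 + 0.0793·11.0 + 0.0250·4.0 + 0.0610·29.4) / (0.0750 + 0.0793 + 0.0250 + 0.0610)
  = 4.4907 / 0.2403 = 18.688

18.688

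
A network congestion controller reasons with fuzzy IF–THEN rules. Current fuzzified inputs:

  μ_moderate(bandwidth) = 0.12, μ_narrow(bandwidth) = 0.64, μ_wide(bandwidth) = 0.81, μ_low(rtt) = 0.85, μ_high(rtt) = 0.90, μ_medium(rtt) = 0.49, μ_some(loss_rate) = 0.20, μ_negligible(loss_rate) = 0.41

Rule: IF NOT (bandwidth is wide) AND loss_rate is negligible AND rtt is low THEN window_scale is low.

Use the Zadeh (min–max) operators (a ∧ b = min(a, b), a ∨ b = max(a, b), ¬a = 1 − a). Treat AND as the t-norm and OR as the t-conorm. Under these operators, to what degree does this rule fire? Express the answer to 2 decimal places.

0.19

firing strength: ¬wide=1−0.81=0.19, negligible=0.41, low=0.85; AND[min(a, b)] → w = 0.19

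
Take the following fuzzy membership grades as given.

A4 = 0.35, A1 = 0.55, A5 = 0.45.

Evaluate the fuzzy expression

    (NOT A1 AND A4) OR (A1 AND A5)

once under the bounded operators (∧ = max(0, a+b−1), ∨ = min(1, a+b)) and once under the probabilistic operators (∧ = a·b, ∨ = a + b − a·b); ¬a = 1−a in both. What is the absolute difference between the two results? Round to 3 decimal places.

0.366

Under bounded:
  NOT A1 = 1 − 0.55 = 0.45
  NOT A1 AND A4 = max(0, a+b−1) on (0.45, 0.35) = 0.00
  A1 AND A5 = max(0, a+b−1) on (0.55, 0.45) = 0.00
  (NOT A1 AND A4) OR (A1 AND A5) = min(1, a+b) on (0.00, 0.00) = 0.00
  → value = 0.0000
Under probabilistic:
  NOT A1 = 1 − 0.5500 = 0.4500
  NOT A1 AND A4 = a·b on (0.4500, 0.3500) = 0.1575
  A1 AND A5 = a·b on (0.5500, 0.4500) = 0.2475
  (NOT A1 AND A4) OR (A1 AND A5) = a + b − a·b on (0.1575, 0.2475) = 0.3660
  → value = 0.3660
|0.0000 − 0.3660| = 0.366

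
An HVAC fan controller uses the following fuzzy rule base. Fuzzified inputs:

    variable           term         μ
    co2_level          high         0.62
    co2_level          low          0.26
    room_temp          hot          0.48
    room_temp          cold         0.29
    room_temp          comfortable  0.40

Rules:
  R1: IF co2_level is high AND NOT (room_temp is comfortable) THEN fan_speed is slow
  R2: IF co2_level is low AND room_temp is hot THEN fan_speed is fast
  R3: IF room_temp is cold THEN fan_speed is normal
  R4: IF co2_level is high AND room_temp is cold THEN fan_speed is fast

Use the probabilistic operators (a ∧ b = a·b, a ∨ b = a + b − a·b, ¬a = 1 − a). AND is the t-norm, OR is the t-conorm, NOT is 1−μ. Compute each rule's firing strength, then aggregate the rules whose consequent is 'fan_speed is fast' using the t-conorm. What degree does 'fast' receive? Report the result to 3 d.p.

R1: high=0.62, ¬comfortable=1−0.40=0.60; AND[a·b] → w = 0.3720
R2: low=0.26, hot=0.48; AND[a·b] → w = 0.1248
R3: cold=0.29 → w = 0.2900
R4: high=0.62, cold=0.29; AND[a·b] → w = 0.1798
Rules with consequent 'fast': {R2, R4} → strengths 0.1248, 0.1798
Aggregate via t-conorm [a + b − a·b]: 0.2822

0.282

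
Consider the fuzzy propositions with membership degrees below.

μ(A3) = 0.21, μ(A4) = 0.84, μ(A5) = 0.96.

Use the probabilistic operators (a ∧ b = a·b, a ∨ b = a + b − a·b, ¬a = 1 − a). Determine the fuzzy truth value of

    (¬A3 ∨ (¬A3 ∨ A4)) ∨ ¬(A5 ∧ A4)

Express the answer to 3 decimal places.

¬A3 = 1 − 0.2100 = 0.7900
¬A3 = 1 − 0.2100 = 0.7900
¬A3 ∨ A4 = a + b − a·b on (0.7900, 0.8400) = 0.9664
¬A3 ∨ (¬A3 ∨ A4) = a + b − a·b on (0.7900, 0.9664) = 0.9929
A5 ∧ A4 = a·b on (0.9600, 0.8400) = 0.8064
¬(A5 ∧ A4) = 1 − 0.8064 = 0.1936
(¬A3 ∨ (¬A3 ∨ A4)) ∨ ¬(A5 ∧ A4) = a + b − a·b on (0.9929, 0.1936) = 0.9943

0.994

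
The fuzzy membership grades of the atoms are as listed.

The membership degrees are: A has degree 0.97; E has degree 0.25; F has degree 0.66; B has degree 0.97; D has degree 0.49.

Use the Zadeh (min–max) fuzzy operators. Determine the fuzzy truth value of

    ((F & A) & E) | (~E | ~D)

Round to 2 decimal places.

0.75

F & A = min(a, b) on (0.66, 0.97) = 0.66
(F & A) & E = min(a, b) on (0.66, 0.25) = 0.25
~E = 1 − 0.25 = 0.75
~D = 1 − 0.49 = 0.51
~E | ~D = max(a, b) on (0.75, 0.51) = 0.75
((F & A) & E) | (~E | ~D) = max(a, b) on (0.25, 0.75) = 0.75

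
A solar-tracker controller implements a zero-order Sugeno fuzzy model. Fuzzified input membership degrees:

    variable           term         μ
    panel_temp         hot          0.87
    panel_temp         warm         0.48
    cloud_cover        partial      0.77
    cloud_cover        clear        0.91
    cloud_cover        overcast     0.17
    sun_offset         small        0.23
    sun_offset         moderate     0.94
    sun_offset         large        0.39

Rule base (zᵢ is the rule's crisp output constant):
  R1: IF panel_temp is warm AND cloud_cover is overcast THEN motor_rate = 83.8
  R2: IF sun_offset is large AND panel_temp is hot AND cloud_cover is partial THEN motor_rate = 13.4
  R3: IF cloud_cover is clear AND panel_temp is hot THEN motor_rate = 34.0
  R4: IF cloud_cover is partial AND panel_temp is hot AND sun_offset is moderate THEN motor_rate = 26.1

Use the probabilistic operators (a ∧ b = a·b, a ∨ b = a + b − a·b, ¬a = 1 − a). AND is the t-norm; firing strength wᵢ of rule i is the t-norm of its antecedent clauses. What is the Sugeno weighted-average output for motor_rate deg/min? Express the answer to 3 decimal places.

30.433

R1 (z=83.8): warm=0.48, overcast=0.17; AND[a·b] → w = 0.0816
R2 (z=13.4): large=0.39, hot=0.87, partial=0.77; AND[a·b] → w = 0.2613
R3 (z=34.0): clear=0.91, hot=0.87; AND[a·b] → w = 0.7917
R4 (z=26.1): partial=0.77, hot=0.87, moderate=0.94; AND[a·b] → w = 0.6297
Weighted average = (0.0816·83.8 + 0.2613·13.4 + 0.7917·34.0 + 0.6297·26.1) / (0.0816 + 0.2613 + 0.7917 + 0.6297)
  = 53.6921 / 1.7643 = 30.433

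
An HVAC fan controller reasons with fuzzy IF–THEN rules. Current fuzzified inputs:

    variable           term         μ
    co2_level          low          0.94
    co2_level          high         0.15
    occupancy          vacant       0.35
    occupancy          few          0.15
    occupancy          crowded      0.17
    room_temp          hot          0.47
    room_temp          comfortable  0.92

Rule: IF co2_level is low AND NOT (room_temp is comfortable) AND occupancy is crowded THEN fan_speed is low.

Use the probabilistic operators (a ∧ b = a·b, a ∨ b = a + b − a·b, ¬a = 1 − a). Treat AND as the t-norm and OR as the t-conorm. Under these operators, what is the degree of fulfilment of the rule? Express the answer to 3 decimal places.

firing strength: low=0.94, ¬comfortable=1−0.92=0.08, crowded=0.17; AND[a·b] → w = 0.0128

0.013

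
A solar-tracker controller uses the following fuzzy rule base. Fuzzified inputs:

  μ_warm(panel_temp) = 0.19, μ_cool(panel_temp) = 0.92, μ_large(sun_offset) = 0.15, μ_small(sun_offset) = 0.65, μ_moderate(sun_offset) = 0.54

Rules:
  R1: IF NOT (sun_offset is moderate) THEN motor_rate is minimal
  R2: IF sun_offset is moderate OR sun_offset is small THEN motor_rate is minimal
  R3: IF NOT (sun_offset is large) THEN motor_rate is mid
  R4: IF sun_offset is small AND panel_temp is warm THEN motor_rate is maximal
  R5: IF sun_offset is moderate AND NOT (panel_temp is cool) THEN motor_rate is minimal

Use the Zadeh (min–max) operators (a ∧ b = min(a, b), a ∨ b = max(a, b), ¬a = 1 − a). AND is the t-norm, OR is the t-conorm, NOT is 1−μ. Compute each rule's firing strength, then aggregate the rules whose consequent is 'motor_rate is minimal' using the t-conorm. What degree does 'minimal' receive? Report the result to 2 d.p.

R1: ¬moderate=1−0.54=0.46 → w = 0.46
R2: moderate=0.54, small=0.65; OR[max(a, b)] → w = 0.65
R3: ¬large=1−0.15=0.85 → w = 0.85
R4: small=0.65, warm=0.19; AND[min(a, b)] → w = 0.19
R5: moderate=0.54, ¬cool=1−0.92=0.08; AND[min(a, b)] → w = 0.08
Rules with consequent 'minimal': {R1, R2, R5} → strengths 0.46, 0.65, 0.08
Aggregate via t-conorm [max(a, b)]: 0.65

0.65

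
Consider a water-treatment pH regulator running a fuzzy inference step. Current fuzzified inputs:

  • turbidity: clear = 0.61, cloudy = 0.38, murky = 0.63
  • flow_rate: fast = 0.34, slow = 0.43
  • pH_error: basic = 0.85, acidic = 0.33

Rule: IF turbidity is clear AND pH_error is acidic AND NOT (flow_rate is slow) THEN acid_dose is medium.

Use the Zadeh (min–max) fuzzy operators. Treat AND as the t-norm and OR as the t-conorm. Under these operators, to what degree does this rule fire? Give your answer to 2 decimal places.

0.33

firing strength: clear=0.61, acidic=0.33, ¬slow=1−0.43=0.57; AND[min(a, b)] → w = 0.33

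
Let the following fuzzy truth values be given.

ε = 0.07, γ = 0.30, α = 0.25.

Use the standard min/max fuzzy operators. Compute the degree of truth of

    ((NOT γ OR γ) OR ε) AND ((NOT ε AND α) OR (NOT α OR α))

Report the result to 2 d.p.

NOT γ = 1 − 0.30 = 0.70
NOT γ OR γ = max(a, b) on (0.70, 0.30) = 0.70
(NOT γ OR γ) OR ε = max(a, b) on (0.70, 0.07) = 0.70
NOT ε = 1 − 0.07 = 0.93
NOT ε AND α = min(a, b) on (0.93, 0.25) = 0.25
NOT α = 1 − 0.25 = 0.75
NOT α OR α = max(a, b) on (0.75, 0.25) = 0.75
(NOT ε AND α) OR (NOT α OR α) = max(a, b) on (0.25, 0.75) = 0.75
((NOT γ OR γ) OR ε) AND ((NOT ε AND α) OR (NOT α OR α)) = min(a, b) on (0.70, 0.75) = 0.70

0.70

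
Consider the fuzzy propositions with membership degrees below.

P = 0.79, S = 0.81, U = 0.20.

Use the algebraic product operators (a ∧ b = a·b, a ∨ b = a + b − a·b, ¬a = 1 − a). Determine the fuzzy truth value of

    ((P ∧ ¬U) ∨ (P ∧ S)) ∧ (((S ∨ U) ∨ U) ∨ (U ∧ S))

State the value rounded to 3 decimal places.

¬U = 1 − 0.2000 = 0.8000
P ∧ ¬U = a·b on (0.7900, 0.8000) = 0.6320
P ∧ S = a·b on (0.7900, 0.8100) = 0.6399
(P ∧ ¬U) ∨ (P ∧ S) = a + b − a·b on (0.6320, 0.6399) = 0.8675
S ∨ U = a + b − a·b on (0.8100, 0.2000) = 0.8480
(S ∨ U) ∨ U = a + b − a·b on (0.8480, 0.2000) = 0.8784
U ∧ S = a·b on (0.2000, 0.8100) = 0.1620
((S ∨ U) ∨ U) ∨ (U ∧ S) = a + b − a·b on (0.8784, 0.1620) = 0.8981
((P ∧ ¬U) ∨ (P ∧ S)) ∧ (((S ∨ U) ∨ U) ∨ (U ∧ S)) = a·b on (0.8675, 0.8981) = 0.7791

0.779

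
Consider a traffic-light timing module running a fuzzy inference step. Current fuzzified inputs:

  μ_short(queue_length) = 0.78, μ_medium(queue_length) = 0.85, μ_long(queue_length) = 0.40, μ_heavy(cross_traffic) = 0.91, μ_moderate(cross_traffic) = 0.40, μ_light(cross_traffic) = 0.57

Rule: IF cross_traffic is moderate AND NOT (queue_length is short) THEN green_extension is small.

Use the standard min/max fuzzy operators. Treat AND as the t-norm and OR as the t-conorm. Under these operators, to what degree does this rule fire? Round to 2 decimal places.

firing strength: moderate=0.40, ¬short=1−0.78=0.22; AND[min(a, b)] → w = 0.22

0.22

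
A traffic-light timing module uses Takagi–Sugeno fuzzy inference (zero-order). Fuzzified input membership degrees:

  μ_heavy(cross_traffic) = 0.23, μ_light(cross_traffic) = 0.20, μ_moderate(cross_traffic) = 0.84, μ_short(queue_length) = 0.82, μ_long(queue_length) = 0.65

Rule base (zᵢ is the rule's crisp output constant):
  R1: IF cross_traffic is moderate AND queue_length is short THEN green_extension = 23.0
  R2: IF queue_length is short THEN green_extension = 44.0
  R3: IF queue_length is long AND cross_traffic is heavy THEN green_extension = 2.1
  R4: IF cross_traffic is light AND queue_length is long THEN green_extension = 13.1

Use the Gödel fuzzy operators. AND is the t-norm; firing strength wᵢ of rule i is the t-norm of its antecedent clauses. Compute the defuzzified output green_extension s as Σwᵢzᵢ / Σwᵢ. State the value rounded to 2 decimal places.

R1 (z=23.0): moderate=0.84, short=0.82; AND[min(a, b)] → w = 0.82
R2 (z=44.0): short=0.82 → w = 0.82
R3 (z=2.1): long=0.65, heavy=0.23; AND[min(a, b)] → w = 0.23
R4 (z=13.1): light=0.20, long=0.65; AND[min(a, b)] → w = 0.20
Weighted average = (0.82·23.0 + 0.82·44.0 + 0.23·2.1 + 0.20·13.1) / (0.82 + 0.82 + 0.23 + 0.20)
  = 58.0430 / 2.0700 = 28.04

28.04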